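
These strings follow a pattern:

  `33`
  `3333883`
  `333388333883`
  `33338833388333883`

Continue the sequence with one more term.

3333883338833388333883

Each term is the previous one with 33883 appended.
So the next term is 33338833388333883·33883.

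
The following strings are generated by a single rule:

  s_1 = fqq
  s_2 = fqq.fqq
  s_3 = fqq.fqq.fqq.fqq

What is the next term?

Each string is two copies of the previous one joined by '.'.
So the next term is two copies of fqq.fqq.fqq.fqq with '.' between the halves.

fqq.fqq.fqq.fqq.fqq.fqq.fqq.fqq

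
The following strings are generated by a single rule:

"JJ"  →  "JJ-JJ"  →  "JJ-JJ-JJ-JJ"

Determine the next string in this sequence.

Each string is two copies of the previous one joined by '-'.
So the next term is two copies of JJ-JJ-JJ-JJ with '-' between the halves.

JJ-JJ-JJ-JJ-JJ-JJ-JJ-JJ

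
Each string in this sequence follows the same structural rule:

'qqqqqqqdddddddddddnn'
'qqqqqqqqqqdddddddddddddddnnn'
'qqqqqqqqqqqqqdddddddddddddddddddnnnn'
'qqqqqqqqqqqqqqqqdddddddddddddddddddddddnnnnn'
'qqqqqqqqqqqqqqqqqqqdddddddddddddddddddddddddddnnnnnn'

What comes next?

qqqqqqqqqqqqqqqqqqqqqqdddddddddddddddddddddddddddddddnnnnnnn

Term n consists of 3n+1 q's, followed by 4n+3 d's, followed by n n's, where the shown terms are n = 2, 3, 4, 5, 6.
At n = 7 the blocks have lengths 22, 31, 7.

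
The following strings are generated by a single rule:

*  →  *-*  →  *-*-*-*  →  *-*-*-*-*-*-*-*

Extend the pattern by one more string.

*-*-*-*-*-*-*-*-*-*-*-*-*-*-*-*

s(k+1) = s(k)·-·s(k) — each term doubles the last with '-' between the halves.
One more doubling of *-*-*-*-*-*-*-* gives the answer.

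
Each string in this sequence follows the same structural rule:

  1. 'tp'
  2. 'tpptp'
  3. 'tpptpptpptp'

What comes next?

tpptpptpptpptpptpptpptp

s(k+1) = s(k)·p·s(k) — each term doubles the last with 'p' between the halves.
So the next term is two copies of tpptpptpptp with 'p' between the halves.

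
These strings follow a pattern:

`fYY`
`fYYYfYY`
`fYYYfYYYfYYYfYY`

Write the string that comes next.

Each string is two copies of the previous one joined by 'Y'.
So the next term is two copies of fYYYfYYYfYYYfYY with 'Y' between the halves.

fYYYfYYYfYYYfYYYfYYYfYYYfYYYfYY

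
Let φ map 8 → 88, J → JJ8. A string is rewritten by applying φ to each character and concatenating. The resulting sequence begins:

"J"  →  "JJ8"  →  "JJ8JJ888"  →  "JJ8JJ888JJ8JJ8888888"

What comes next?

JJ8JJ888JJ8JJ8888888JJ8JJ888JJ8JJ888888888888888

φ(JJ8JJ888JJ8JJ8888888) expands symbol-by-symbol to JJ8 JJ8 88 JJ8 JJ8 88 88 88 JJ8 JJ8 88 JJ8 JJ8 88 88 88 88 88 88 88; joining the 20 pieces gives the next term.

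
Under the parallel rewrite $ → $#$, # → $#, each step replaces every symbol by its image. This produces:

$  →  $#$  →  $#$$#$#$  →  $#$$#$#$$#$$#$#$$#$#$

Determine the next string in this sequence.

Applying the rule to each of the 21 symbols of $#$$#$#$$#$$#$#$$#$#$ gives the pieces $#$ $# $#$ $#$ $# $#$ $# $#$ $#$ $# $#$ $#$ $# $#$ $# $#$ $#$ $# $#$ $# $#$, which concatenate to the answer.

$#$$#$#$$#$$#$#$$#$#$$#$$#$#$$#$$#$#$$#$#$$#$$#$#$$#$#$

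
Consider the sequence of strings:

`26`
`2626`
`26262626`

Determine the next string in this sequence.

Every step duplicates the string.
One more doubling of 26262626 gives the answer.

2626262626262626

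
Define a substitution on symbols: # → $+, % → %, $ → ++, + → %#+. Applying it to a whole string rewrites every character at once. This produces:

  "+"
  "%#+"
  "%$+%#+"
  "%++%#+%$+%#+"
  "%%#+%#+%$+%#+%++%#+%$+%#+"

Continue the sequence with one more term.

%%$+%#+%$+%#+%++%#+%$+%#+%%#+%#+%$+%#+%++%#+%$+%#+

Applying the rule to each of the 25 symbols of %%#+%#+%$+%#+%++%#+%$+%#+ gives the pieces % % $+ %#+ % $+ %#+ % ++ %#+ % $+ %#+ % %#+ %#+ % $+ %#+ % ++ %#+ % $+ %#+, which concatenate to the answer.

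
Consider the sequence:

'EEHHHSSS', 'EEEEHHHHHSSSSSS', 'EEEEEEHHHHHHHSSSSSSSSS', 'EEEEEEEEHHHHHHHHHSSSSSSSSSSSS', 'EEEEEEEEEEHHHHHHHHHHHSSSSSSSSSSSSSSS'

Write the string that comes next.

EEEEEEEEEEEEHHHHHHHHHHHHHSSSSSSSSSSSSSSSSSS

Each string has the form E^{2n} H^{2n+1} S^{3n} (n = 1, 2, …).
At n = 6 the blocks have lengths 12, 13, 18.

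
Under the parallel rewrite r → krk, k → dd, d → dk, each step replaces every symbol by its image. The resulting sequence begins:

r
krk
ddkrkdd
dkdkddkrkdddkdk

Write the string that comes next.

dkdddkdddkdkddkrkdddkdkdkdddkdd

Replace each of the 15 characters of dkdkddkrkdddkdk in place — dk dd dk dd dk dk dd krk dd dk dk dk dd dk dd — and concatenate.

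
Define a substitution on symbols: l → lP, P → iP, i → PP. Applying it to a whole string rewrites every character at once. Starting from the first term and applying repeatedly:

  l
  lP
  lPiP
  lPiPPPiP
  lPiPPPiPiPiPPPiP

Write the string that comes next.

Rewriting the 16 symbols of lPiPPPiPiPiPPPiP one by one yields lP iP PP iP iP iP PP iP PP iP PP iP iP iP PP iP; concatenated:

lPiPPPiPiPiPPPiPPPiPPPiPiPiPPPiP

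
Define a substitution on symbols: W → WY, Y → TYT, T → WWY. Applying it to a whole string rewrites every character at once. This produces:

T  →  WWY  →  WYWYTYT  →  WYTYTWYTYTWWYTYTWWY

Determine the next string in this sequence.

WYTYTWWYTYTWWYWYTYTWWYTYTWWYWYWYTYTWWYTYTWWYWYWYTYT

Applying the rule to each of the 19 symbols of WYTYTWYTYTWWYTYTWWY gives the pieces WY TYT WWY TYT WWY WY TYT WWY TYT WWY WY WY TYT WWY TYT WWY WY WY TYT, which concatenate to the answer.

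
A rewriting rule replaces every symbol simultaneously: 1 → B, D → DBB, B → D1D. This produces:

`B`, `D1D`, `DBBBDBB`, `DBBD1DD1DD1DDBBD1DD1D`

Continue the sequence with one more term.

Rewriting the 21 symbols of DBBD1DD1DD1DDBBD1DD1D one by one yields DBB D1D D1D DBB B DBB DBB B DBB DBB B DBB DBB D1D D1D DBB B DBB DBB B DBB; concatenated:

DBBD1DD1DDBBBDBBDBBBDBBDBBBDBBDBBD1DD1DDBBBDBBDBBBDBB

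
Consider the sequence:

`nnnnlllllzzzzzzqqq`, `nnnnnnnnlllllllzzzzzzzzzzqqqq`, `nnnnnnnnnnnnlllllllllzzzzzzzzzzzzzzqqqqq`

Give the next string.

Reading off run lengths: n runs 4, 8, 12; l runs 5, 7, 9; z runs 6, 10, 14; q runs 3, 4, 5 — each is linear in n (n = 1, 2, …).
At n = 4 the blocks have lengths 16, 11, 18, 6.

nnnnnnnnnnnnnnnnlllllllllllzzzzzzzzzzzzzzzzzzqqqqqq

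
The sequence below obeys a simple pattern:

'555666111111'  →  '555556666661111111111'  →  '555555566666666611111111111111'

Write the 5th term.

555555555556666666666666661111111111111111111111

Reading off run lengths: 5 runs 3, 5, 7; 6 runs 3, 6, 9; 1 runs 6, 10, 14 — each is linear in n (n = 1, 2, …).
For term 5, n = 5, so the run lengths are 11, 15, 22.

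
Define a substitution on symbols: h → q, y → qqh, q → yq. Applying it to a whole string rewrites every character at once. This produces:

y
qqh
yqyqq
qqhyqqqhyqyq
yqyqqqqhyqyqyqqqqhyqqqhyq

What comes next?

Replace each of the 25 characters of yqyqqqqhyqyqyqqqqhyqqqhyq in place — qqh yq qqh yq yq yq yq q qqh yq qqh yq qqh yq yq yq yq q qqh yq yq yq q qqh yq — and concatenate.

qqhyqqqhyqyqyqyqqqqhyqqqhyqqqhyqyqyqyqqqqhyqyqyqqqqhyq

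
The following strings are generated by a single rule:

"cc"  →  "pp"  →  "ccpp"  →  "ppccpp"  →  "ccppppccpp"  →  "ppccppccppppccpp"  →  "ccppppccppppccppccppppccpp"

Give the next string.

This is a Fibonacci-style word recurrence s(k) = s(k−2)·s(k−1): e.g. cc·pp = ccpp.
So term 8 is ppccppccppppccpp·ccppppccppppccppccppppccpp.

ppccppccppppccppccppppccppppccppccppppccpp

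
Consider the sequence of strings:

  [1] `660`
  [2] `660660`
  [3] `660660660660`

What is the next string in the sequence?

s(k+1) = s(k)·s(k) — each term doubles the last.
Doubling 660660660660:

660660660660660660660660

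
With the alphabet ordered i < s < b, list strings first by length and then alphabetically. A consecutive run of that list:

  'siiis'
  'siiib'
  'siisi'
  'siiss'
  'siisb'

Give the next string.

Treat siisb as a base-3 numeral over the given alphabet and add one, carrying through any trailing b's.

siibi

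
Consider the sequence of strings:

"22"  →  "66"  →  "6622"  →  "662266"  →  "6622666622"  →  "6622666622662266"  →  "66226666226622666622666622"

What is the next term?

662266662266226666226666226622666622662266

Each term (from the third on) is the previous term followed by the one before it: term 3 = 66·22 = 6622.
The next term joins 66226666226622666622666622 and 6622666622662266.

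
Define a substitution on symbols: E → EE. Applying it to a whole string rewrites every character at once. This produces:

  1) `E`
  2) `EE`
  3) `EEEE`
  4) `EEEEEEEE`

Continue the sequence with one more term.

Rewriting each symbol of EEEEEEEE: E→EE, E→EE, E→EE, E→EE, E→EE, E→EE, E→EE, E→EE, which concatenates to EE EE EE EE EE EE EE EE.

EEEEEEEEEEEEEEEE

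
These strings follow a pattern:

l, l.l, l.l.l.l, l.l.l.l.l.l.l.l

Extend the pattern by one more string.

l.l.l.l.l.l.l.l.l.l.l.l.l.l.l.l

Each string is two copies of the previous one joined by '.'.
So the next term is two copies of l.l.l.l.l.l.l.l with '.' between the halves.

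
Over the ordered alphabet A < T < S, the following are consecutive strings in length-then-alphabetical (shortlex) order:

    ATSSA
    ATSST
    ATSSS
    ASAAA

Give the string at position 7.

Advancing 3 positions from ASAAA through ASAAA → ASAAT → ASAAS reaches term 7.

ASATA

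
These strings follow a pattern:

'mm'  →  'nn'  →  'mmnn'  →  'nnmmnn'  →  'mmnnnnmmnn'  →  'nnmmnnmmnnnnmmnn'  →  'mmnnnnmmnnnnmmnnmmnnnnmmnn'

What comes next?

nnmmnnmmnnnnmmnnmmnnnnmmnnnnmmnnmmnnnnmmnn

This is a Fibonacci-style word recurrence s(k) = s(k−2)·s(k−1): e.g. mm·nn = mmnn.
So term 8 is nnmmnnmmnnnnmmnn·mmnnnnmmnnnnmmnnmmnnnnmmnn.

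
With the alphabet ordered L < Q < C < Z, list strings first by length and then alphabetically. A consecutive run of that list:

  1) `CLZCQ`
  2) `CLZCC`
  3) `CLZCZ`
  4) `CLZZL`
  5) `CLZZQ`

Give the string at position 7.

CLZZZ

Continuing the enumeration 2 steps past CLZZQ: CLZZQ → CLZZC → (answer).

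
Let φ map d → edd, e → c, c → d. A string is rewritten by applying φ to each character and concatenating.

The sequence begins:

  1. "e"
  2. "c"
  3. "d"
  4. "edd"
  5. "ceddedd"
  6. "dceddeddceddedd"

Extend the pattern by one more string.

Rewriting the 15 symbols of dceddeddceddedd one by one yields edd d c edd edd c edd edd d c edd edd c edd edd; concatenated:

edddceddeddceddedddceddeddceddedd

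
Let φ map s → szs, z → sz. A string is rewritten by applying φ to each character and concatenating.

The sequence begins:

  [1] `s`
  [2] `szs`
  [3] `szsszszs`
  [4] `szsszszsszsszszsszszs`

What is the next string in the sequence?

szsszszsszsszszsszszsszsszszsszsszszsszszsszsszszsszszs

Replace each of the 21 characters of szsszszsszsszszsszszs in place — szs sz szs szs sz szs sz szs szs sz szs szs sz szs sz szs szs sz szs sz szs — and concatenate.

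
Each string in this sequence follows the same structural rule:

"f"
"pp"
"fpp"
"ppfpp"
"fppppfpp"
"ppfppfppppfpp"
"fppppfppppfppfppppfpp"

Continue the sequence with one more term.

From term 3 onward, concatenate the second-to-last term with the last: f·pp = fpp, pp·fpp = ppfpp, …
Continuing: ppfppfppppfpp · fppppfppppfppfppppfpp gives term 8.

ppfppfppppfppfppppfppppfppfppppfpp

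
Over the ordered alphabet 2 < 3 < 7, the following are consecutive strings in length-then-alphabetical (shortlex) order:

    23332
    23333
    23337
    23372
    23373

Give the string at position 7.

23722

Advancing 2 positions from 23373 through 23373 → 23377 reaches term 7.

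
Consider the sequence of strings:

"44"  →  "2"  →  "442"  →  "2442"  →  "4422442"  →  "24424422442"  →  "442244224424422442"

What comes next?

This is a Fibonacci-style word recurrence s(k) = s(k−2)·s(k−1): e.g. 44·2 = 442.
So term 8 is 24424422442·442244224424422442.

24424422442442244224424422442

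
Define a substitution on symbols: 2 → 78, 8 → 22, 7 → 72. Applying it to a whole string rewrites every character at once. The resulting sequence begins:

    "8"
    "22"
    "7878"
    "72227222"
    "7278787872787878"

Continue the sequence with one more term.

Applying the rule to each of the 16 symbols of 7278787872787878 gives the pieces 72 78 72 22 72 22 72 22 72 78 72 22 72 22 72 22, which concatenate to the answer.

72787222722272227278722272227222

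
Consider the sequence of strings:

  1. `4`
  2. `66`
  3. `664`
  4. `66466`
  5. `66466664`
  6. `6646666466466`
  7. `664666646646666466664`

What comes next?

This is a Fibonacci-style word recurrence s(k) = s(k−1)·s(k−2): e.g. 66·4 = 664.
The next term joins 664666646646666466664 and 6646666466466.

6646666466466664666646646666466466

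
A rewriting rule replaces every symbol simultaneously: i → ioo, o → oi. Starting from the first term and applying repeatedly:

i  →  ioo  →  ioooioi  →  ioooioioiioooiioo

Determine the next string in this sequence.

Applying the rule to each of the 17 symbols of ioooioioiioooiioo gives the pieces ioo oi oi oi ioo oi ioo oi ioo ioo oi oi oi ioo ioo oi oi, which concatenate to the answer.

ioooioioiioooiioooiiooioooioioiiooioooioi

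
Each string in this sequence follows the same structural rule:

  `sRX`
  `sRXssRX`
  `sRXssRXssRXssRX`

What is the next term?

s(k+1) = s(k)·s·s(k) — each term doubles the last with 's' between the halves.
Doubling sRXssRXssRXssRX with 's' between the halves:

sRXssRXssRXssRXssRXssRXssRXssRX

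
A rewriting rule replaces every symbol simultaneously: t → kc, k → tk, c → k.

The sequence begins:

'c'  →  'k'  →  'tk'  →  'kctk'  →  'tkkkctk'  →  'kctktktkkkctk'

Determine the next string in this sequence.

Applying the rule to each of the 13 symbols of kctktktkkkctk gives the pieces tk k kc tk kc tk kc tk tk tk k kc tk, which concatenate to the answer.

tkkkctkkctkkctktktkkkctk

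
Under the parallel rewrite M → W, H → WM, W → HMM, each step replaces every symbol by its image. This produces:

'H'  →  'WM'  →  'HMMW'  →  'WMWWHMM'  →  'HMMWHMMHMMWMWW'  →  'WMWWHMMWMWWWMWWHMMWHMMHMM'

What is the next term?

Applying the rule to each of the 25 symbols of WMWWHMMWMWWWMWWHMMWHMMHMM gives the pieces HMM W HMM HMM WM W W HMM W HMM HMM HMM W HMM HMM WM W W HMM WM W W WM W W, which concatenate to the answer.

HMMWHMMHMMWMWWHMMWHMMHMMHMMWHMMHMMWMWWHMMWMWWWMWW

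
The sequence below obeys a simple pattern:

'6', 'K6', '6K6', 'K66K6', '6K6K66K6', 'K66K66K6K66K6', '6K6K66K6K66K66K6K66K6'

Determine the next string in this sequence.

Each term (from the third on) is the two preceding terms concatenated in order: term 3 = 6·K6 = 6K6.
So term 8 is K66K66K6K66K6·6K6K66K6K66K66K6K66K6.

K66K66K6K66K66K6K66K6K66K66K6K66K6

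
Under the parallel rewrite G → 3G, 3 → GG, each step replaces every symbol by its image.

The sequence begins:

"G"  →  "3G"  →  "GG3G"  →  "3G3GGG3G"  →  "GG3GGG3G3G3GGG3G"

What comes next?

3G3GGG3G3G3GGG3GGG3GGG3G3G3GGG3G

φ(GG3GGG3G3G3GGG3G) expands symbol-by-symbol to 3G 3G GG 3G 3G 3G GG 3G GG 3G GG 3G 3G 3G GG 3G; joining the 16 pieces gives the next term.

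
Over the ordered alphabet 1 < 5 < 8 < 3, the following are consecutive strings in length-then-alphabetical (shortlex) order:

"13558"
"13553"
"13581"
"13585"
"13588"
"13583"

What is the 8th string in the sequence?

13535

Advancing 2 positions from 13583 through 13583 → 13531 reaches term 8.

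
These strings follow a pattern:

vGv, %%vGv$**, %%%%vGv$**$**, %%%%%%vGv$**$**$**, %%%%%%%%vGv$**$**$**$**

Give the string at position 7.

%%%%%%%%%%%%vGv$**$**$**$**$**$**

Each term wraps the previous one in %% on the left and $** on the right.
From %%%%%%%%vGv$**$**$**$**, 2 further steps: %%%%%%%%vGv$**$**$**$** → %%%%%%%%%%vGv$**$**$**$**$** → (answer).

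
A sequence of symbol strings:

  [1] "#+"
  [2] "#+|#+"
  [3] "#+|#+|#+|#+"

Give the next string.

#+|#+|#+|#+|#+|#+|#+|#+

Each string is two copies of the previous one joined by '|'.
So the next term is two copies of #+|#+|#+|#+ with '|' between the halves.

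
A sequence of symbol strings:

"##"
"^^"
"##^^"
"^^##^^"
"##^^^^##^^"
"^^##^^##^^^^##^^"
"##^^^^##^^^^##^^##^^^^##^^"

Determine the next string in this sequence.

From term 3 onward, concatenate the second-to-last term with the last: ##·^^ = ##^^, ^^·##^^ = ^^##^^, …
So term 8 is ^^##^^##^^^^##^^·##^^^^##^^^^##^^##^^^^##^^.

^^##^^##^^^^##^^##^^^^##^^^^##^^##^^^^##^^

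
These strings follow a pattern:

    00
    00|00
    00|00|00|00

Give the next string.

Each string is two copies of the previous one joined by '|'.
Doubling 00|00|00|00 with '|' between the halves:

00|00|00|00|00|00|00|00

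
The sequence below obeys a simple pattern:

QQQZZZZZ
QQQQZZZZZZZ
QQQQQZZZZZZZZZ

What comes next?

QQQQQQZZZZZZZZZZZ

Reading off run lengths: Q runs 3, 4, 5; Z runs 5, 7, 9 — each is linear in n, where the shown terms are n = 2, 3, 4.
At n = 5 the blocks have lengths 6, 11.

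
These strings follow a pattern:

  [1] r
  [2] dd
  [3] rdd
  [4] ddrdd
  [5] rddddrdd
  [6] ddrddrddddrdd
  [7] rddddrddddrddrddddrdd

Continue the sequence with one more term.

ddrddrddddrddrddddrddddrddrddddrdd

From term 3 onward, concatenate the second-to-last term with the last: r·dd = rdd, dd·rdd = ddrdd, …
So term 8 is ddrddrddddrdd·rddddrddddrddrddddrdd.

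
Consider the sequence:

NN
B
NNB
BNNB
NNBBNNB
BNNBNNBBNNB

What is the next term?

Each term (from the third on) is the two preceding terms concatenated in order: term 3 = NN·B = NNB.
Continuing: NNBBNNB · BNNBNNBBNNB gives term 7.

NNBBNNBBNNBNNBBNNB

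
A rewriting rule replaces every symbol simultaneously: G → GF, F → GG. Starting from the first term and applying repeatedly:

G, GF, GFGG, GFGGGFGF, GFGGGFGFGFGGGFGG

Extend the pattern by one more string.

Rewriting the 16 symbols of GFGGGFGFGFGGGFGG one by one yields GF GG GF GF GF GG GF GG GF GG GF GF GF GG GF GF; concatenated:

GFGGGFGFGFGGGFGGGFGGGFGFGFGGGFGF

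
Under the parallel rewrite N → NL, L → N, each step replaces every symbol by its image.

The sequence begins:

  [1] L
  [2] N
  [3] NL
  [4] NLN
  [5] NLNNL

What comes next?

NLNNLNLN

Apply φ to NLNNL symbol by symbol: N→NL, L→N, N→NL, N→NL, L→N; joined: NL N NL NL N.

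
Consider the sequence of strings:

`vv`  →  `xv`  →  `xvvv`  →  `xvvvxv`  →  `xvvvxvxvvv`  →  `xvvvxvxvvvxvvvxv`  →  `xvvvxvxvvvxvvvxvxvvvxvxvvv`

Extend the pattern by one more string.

xvvvxvxvvvxvvvxvxvvvxvxvvvxvvvxvxvvvxvvvxv

Each term (from the third on) is the previous term followed by the one before it: term 3 = xv·vv = xvvv.
So term 8 is xvvvxvxvvvxvvvxvxvvvxvxvvv·xvvvxvxvvvxvvvxv.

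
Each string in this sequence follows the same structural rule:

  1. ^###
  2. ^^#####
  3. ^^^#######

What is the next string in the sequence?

Reading off run lengths: ^ runs 1, 2, 3; # runs 3, 5, 7 — each is linear in n (n = 1, 2, …).
Setting n = 4 gives 4, 9 characters in each block.

^^^^#########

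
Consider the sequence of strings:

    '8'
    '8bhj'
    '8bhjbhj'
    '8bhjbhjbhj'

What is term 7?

8bhjbhjbhjbhjbhjbhj

Every step adds bhj to the end: s(k+1) = s(k)·bhj.
From 8bhjbhjbhj, 3 further steps: 8bhjbhjbhj → 8bhjbhjbhjbhj → 8bhjbhjbhjbhjbhj → (answer).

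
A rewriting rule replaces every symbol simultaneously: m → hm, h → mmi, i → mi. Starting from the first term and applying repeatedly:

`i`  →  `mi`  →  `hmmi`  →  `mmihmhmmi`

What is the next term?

hmhmmimmihmmmihmhmmi

Rewriting each symbol of mmihmhmmi: m→hm, m→hm, i→mi, h→mmi, m→hm, h→mmi, m→hm, m→hm, i→mi, which concatenates to hm hm mi mmi hm mmi hm hm mi.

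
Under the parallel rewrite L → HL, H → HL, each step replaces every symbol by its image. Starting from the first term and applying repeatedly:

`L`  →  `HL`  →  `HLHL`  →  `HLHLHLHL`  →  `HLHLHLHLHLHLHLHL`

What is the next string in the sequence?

HLHLHLHLHLHLHLHLHLHLHLHLHLHLHLHL

Applying the rule to each of the 16 symbols of HLHLHLHLHLHLHLHL gives the pieces HL HL HL HL HL HL HL HL HL HL HL HL HL HL HL HL, which concatenate to the answer.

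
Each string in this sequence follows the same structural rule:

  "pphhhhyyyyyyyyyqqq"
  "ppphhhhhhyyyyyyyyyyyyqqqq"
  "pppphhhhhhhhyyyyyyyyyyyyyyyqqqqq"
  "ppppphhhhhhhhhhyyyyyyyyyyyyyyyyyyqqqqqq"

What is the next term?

pppppphhhhhhhhhhhhyyyyyyyyyyyyyyyyyyyyyqqqqqqq

Term n consists of n-1 p's, followed by 2n-2 h's, followed by 3n y's, followed by n q's, where the shown terms are n = 3, 4, 5, 6.
At n = 7 the blocks have lengths 6, 12, 21, 7.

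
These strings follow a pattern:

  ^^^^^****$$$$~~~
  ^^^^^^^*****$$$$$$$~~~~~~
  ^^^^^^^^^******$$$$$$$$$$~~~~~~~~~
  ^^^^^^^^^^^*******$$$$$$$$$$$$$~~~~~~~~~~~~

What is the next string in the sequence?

Reading off run lengths: ^ runs 5, 7, 9, 11; * runs 4, 5, 6, 7; $ runs 4, 7, 10, 13; ~ runs 3, 6, 9, 12 — each is linear in n (n = 1, 2, …).
For the next term, n = 5, so the run lengths are 13, 8, 16, 15.

^^^^^^^^^^^^^********$$$$$$$$$$$$$$$$~~~~~~~~~~~~~~~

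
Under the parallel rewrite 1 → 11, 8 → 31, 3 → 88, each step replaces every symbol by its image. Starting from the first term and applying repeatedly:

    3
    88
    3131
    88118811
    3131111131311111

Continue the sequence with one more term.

Rewriting the 16 symbols of 3131111131311111 one by one yields 88 11 88 11 11 11 11 11 88 11 88 11 11 11 11 11; concatenated:

88118811111111118811881111111111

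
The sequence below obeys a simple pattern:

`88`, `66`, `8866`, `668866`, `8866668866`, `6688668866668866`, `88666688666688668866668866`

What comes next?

From term 3 onward, concatenate the second-to-last term with the last: 88·66 = 8866, 66·8866 = 668866, …
So term 8 is 6688668866668866·88666688666688668866668866.

668866886666886688666688666688668866668866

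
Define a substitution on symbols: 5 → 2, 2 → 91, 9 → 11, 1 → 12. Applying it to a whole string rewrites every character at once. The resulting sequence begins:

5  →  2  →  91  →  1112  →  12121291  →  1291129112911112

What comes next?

12911112129111121291111212121291

Replace each of the 16 characters of 1291129112911112 in place — 12 91 11 12 12 91 11 12 12 91 11 12 12 12 12 91 — and concatenate.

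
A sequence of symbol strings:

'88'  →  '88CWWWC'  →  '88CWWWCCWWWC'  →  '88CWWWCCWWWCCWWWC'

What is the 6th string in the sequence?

88CWWWCCWWWCCWWWCCWWWCCWWWC

Every step adds CWWWC to the end: s(k+1) = s(k)·CWWWC.
From 88CWWWCCWWWCCWWWC, 2 further steps: 88CWWWCCWWWCCWWWC → 88CWWWCCWWWCCWWWCCWWWC → (answer).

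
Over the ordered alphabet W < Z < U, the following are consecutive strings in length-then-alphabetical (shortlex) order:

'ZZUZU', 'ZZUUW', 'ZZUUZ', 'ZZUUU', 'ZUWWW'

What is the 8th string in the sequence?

Advancing 3 positions from ZUWWW through ZUWWW → ZUWWZ → ZUWWU reaches term 8.

ZUWZW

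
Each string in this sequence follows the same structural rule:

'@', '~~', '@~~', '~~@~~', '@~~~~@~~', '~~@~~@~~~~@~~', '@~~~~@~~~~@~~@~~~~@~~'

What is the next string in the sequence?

~~@~~@~~~~@~~@~~~~@~~~~@~~@~~~~@~~

Each term (from the third on) is the two preceding terms concatenated in order: term 3 = @·~~ = @~~.
So term 8 is ~~@~~@~~~~@~~·@~~~~@~~~~@~~@~~~~@~~.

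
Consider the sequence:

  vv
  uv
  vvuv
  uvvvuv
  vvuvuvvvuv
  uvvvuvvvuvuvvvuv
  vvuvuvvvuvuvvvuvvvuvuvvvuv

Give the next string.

From term 3 onward, concatenate the second-to-last term with the last: vv·uv = vvuv, uv·vvuv = uvvvuv, …
So term 8 is uvvvuvvvuvuvvvuv·vvuvuvvvuvuvvvuvvvuvuvvvuv.

uvvvuvvvuvuvvvuvvvuvuvvvuvuvvvuvvvuvuvvvuv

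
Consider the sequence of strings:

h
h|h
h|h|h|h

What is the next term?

s(k+1) = s(k)·|·s(k) — each term doubles the last with '|' between the halves.
One more doubling of h|h|h|h gives the answer.

h|h|h|h|h|h|h|h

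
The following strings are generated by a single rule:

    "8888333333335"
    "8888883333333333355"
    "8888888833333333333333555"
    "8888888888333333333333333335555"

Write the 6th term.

Reading off run lengths: 8 runs 4, 6, 8, 10; 3 runs 8, 11, 14, 17; 5 runs 1, 2, 3, 4 — each is linear in n, where the shown terms are n = 2, 3, 4, 5.
For term 6, n = 7, so the run lengths are 14, 23, 6.

8888888888888833333333333333333333333555555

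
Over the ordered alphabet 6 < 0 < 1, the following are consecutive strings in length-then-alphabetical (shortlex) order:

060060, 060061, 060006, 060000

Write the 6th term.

Advancing 2 positions from 060000 through 060000 → 060001 reaches term 6.

060016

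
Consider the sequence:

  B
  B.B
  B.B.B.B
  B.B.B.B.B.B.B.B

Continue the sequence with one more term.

Every step duplicates the string with '.' between the halves.
Doubling B.B.B.B.B.B.B.B with '.' between the halves:

B.B.B.B.B.B.B.B.B.B.B.B.B.B.B.B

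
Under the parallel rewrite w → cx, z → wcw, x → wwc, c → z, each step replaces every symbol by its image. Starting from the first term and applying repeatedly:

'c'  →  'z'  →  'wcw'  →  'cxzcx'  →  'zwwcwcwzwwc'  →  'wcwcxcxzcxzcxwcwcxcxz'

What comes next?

φ(wcwcxcxzcxzcxwcwcxcxz) expands symbol-by-symbol to cx z cx z wwc z wwc wcw z wwc wcw z wwc cx z cx z wwc z wwc wcw; joining the 21 pieces gives the next term.

cxzcxzwwczwwcwcwzwwcwcwzwwccxzcxzwwczwwcwcw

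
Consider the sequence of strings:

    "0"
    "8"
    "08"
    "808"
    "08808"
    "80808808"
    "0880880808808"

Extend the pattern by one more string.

808088080880880808808

This is a Fibonacci-style word recurrence s(k) = s(k−2)·s(k−1): e.g. 0·8 = 08.
The next term joins 80808808 and 0880880808808.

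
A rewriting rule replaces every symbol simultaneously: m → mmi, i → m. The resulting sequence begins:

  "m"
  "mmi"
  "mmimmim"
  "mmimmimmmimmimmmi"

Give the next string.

mmimmimmmimmimmmimmimmimmmimmimmmimmimmim

Replace each of the 17 characters of mmimmimmmimmimmmi in place — mmi mmi m mmi mmi m mmi mmi mmi m mmi mmi m mmi mmi mmi m — and concatenate.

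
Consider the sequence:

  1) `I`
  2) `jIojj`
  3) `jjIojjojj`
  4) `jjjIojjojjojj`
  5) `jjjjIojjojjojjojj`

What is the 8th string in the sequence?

s(k+1) = j·s(k)·ojj, so each term gains j as a prefix and ojj as a suffix.
From jjjjIojjojjojjojj, 3 further steps: jjjjIojjojjojjojj → jjjjjIojjojjojjojjojj → jjjjjjIojjojjojjojjojjojj → (answer).

jjjjjjjIojjojjojjojjojjojjojj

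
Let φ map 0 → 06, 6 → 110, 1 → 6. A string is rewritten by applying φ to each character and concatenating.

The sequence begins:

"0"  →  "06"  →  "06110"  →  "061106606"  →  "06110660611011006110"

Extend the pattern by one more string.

0611066061101100611066066606061106606

φ(06110660611011006110) expands symbol-by-symbol to 06 110 6 6 06 110 110 06 110 6 6 06 6 6 06 06 110 6 6 06; joining the 20 pieces gives the next term.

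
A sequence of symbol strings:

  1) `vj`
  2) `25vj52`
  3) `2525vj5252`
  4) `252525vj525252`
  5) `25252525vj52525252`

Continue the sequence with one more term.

2525252525vj5252525252

Every step adds 25 to the front and 52 to the end of the previous string.
One more step from 25252525vj52525252 gives the answer.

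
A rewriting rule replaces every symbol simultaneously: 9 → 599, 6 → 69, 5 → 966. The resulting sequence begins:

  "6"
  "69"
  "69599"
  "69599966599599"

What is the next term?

695999665995995996969966599599966599599

Replace each of the 14 characters of 69599966599599 in place — 69 599 966 599 599 599 69 69 966 599 599 966 599 599 — and concatenate.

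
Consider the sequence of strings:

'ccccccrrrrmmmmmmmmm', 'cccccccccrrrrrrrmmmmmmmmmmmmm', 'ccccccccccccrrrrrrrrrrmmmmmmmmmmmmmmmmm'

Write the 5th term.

Reading off run lengths: c runs 6, 9, 12; r runs 4, 7, 10; m runs 9, 13, 17 — each is linear in n, where the shown terms are n = 2, 3, 4.
For term 5, n = 6, so the run lengths are 18, 16, 25.

ccccccccccccccccccrrrrrrrrrrrrrrrrmmmmmmmmmmmmmmmmmmmmmmmmm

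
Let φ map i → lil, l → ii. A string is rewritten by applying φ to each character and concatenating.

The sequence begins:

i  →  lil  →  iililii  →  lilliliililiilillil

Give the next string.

Rewriting the 19 symbols of lilliliililiilillil one by one yields ii lil ii ii lil ii lil lil ii lil ii lil lil ii lil ii ii lil ii; concatenated:

iililiiiililiililliliililiililliliililiiiililii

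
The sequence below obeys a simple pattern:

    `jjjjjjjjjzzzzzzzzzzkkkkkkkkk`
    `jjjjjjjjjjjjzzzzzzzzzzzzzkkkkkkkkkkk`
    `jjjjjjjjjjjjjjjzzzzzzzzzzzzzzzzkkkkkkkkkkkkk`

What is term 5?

jjjjjjjjjjjjjjjjjjjjjzzzzzzzzzzzzzzzzzzzzzzkkkkkkkkkkkkkkkkk

Reading off run lengths: j runs 9, 12, 15; z runs 10, 13, 16; k runs 9, 11, 13 — each is linear in n, where the shown terms are n = 3, 4, 5.
For term 5, n = 7, so the run lengths are 21, 22, 17.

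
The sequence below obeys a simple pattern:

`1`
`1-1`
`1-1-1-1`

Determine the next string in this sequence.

1-1-1-1-1-1-1-1

Every step duplicates the string with '-' between the halves.
So the next term is two copies of 1-1-1-1 with '-' between the halves.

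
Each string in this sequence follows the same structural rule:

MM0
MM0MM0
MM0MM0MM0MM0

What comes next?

MM0MM0MM0MM0MM0MM0MM0MM0

Every step duplicates the string.
So the next term is two copies of MM0MM0MM0MM0.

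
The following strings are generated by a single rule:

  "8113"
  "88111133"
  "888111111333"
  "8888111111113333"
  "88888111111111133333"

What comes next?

Each string has the form 8^{n} 1^{2n} 3^{n} (n = 1, 2, …).
For the next term, n = 6, so the run lengths are 6, 12, 6.

888888111111111111333333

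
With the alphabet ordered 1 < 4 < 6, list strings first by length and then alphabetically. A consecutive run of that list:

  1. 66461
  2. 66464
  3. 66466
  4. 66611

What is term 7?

66641

Continuing the enumeration 3 steps past 66611: 66611 → 66614 → 66616 → (answer).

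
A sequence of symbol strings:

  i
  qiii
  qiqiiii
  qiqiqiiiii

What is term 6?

Each term wraps the previous one in qi on the left and i on the right.
From qiqiqiiiii, 2 further steps: qiqiqiiiii → qiqiqiqiiiiii → (answer).

qiqiqiqiqiiiiiii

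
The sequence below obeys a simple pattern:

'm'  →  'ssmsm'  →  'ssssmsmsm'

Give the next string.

ssssssmsmsmsm

s(k+1) = ss·s(k)·sm, so each term gains ss as a prefix and sm as a suffix.
One more step from ssssmsmsm gives the answer.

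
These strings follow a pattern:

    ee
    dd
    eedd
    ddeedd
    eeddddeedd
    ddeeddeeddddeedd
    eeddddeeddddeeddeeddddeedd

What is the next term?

ddeeddeeddddeeddeeddddeeddddeeddeeddddeedd

From term 3 onward, concatenate the second-to-last term with the last: ee·dd = eedd, dd·eedd = ddeedd, …
The next term joins ddeeddeeddddeedd and eeddddeeddddeeddeeddddeedd.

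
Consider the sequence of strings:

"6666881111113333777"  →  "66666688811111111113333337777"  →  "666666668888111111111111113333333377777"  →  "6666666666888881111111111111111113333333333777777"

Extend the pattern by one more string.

Reading off run lengths: 6 runs 4, 6, 8, 10; 8 runs 2, 3, 4, 5; 1 runs 6, 10, 14, 18; 3 runs 4, 6, 8, 10; 7 runs 3, 4, 5, 6 — each is linear in n, where the shown terms are n = 2, 3, 4, 5.
For the next term, n = 6, so the run lengths are 12, 6, 22, 12, 7.

66666666666688888811111111111111111111113333333333337777777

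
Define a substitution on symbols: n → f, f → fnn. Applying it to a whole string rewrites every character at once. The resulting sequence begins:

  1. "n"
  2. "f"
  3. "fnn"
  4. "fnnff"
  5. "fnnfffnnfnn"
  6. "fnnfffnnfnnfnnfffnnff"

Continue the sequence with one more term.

Applying the rule to each of the 21 symbols of fnnfffnnfnnfnnfffnnff gives the pieces fnn f f fnn fnn fnn f f fnn f f fnn f f fnn fnn fnn f f fnn fnn, which concatenate to the answer.

fnnfffnnfnnfnnfffnnfffnnfffnnfnnfnnfffnnfnn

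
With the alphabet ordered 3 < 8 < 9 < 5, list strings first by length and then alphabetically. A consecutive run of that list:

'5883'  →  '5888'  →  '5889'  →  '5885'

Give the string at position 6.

5898

Advancing 2 positions from 5885 through 5885 → 5893 reaches term 6.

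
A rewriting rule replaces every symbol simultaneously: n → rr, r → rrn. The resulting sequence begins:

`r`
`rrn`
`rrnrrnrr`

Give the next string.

rrnrrnrrrrnrrnrrrrnrrn

Rewriting each symbol of rrnrrnrr: r→rrn, r→rrn, n→rr, r→rrn, r→rrn, n→rr, r→rrn, r→rrn, which concatenates to rrn rrn rr rrn rrn rr rrn rrn.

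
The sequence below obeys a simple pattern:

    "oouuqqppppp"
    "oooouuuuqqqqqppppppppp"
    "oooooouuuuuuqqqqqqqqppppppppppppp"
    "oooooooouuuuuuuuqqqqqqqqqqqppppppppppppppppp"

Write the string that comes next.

Term n consists of 2n o's, followed by 2n u's, followed by 3n-1 q's, followed by 4n+1 p's (n = 1, 2, …).
Setting n = 5 gives 10, 10, 14, 21 characters in each block.

oooooooooouuuuuuuuuuqqqqqqqqqqqqqqppppppppppppppppppppp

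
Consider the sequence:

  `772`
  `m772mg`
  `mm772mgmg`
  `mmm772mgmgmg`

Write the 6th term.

Every step adds m to the front and mg to the end of the previous string.
From mmm772mgmgmg, 2 further steps: mmm772mgmgmg → mmmm772mgmgmgmg → (answer).

mmmmm772mgmgmgmgmg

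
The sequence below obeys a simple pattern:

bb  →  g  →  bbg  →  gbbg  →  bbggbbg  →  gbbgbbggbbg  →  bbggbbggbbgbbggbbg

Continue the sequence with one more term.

This is a Fibonacci-style word recurrence s(k) = s(k−2)·s(k−1): e.g. bb·g = bbg.
The next term joins gbbgbbggbbg and bbggbbggbbgbbggbbg.

gbbgbbggbbgbbggbbggbbgbbggbbg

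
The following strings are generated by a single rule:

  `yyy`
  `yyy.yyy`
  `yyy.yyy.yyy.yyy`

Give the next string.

Each string is two copies of the previous one joined by '.'.
Doubling yyy.yyy.yyy.yyy with '.' between the halves:

yyy.yyy.yyy.yyy.yyy.yyy.yyy.yyy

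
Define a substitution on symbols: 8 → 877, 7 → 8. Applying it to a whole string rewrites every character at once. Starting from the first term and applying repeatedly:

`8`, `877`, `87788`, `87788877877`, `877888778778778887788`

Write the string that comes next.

Replace each of the 21 characters of 877888778778778887788 in place — 877 8 8 877 877 877 8 8 877 8 8 877 8 8 877 877 877 8 8 877 877 — and concatenate.

8778887787787788877888778887787787788877877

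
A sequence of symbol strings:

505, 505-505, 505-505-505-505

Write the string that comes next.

505-505-505-505-505-505-505-505

s(k+1) = s(k)·-·s(k) — each term doubles the last with '-' between the halves.
So the next term is two copies of 505-505-505-505 with '-' between the halves.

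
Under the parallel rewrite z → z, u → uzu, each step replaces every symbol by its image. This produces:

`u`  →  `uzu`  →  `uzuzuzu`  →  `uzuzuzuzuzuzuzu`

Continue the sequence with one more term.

Rewriting the 15 symbols of uzuzuzuzuzuzuzu one by one yields uzu z uzu z uzu z uzu z uzu z uzu z uzu z uzu; concatenated:

uzuzuzuzuzuzuzuzuzuzuzuzuzuzuzu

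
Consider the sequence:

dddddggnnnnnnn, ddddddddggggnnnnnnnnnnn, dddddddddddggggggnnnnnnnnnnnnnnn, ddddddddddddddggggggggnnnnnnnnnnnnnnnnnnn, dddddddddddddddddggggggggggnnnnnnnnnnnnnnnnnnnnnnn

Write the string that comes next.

ddddddddddddddddddddggggggggggggnnnnnnnnnnnnnnnnnnnnnnnnnnn

Term n consists of 3n+2 d's, followed by 2n g's, followed by 4n+3 n's (n = 1, 2, …).
Setting n = 6 gives 20, 12, 27 characters in each block.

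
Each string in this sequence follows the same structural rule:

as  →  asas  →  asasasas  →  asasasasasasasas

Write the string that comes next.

s(k+1) = s(k)·s(k) — each term doubles the last.
So the next term is two copies of asasasasasasasas.

asasasasasasasasasasasasasasasas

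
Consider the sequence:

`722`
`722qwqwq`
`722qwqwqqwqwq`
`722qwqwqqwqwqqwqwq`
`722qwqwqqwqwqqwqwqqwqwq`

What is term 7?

722qwqwqqwqwqqwqwqqwqwqqwqwqqwqwq

Each term is the previous one with qwqwq appended.
From 722qwqwqqwqwqqwqwqqwqwq, 2 further steps: 722qwqwqqwqwqqwqwqqwqwq → 722qwqwqqwqwqqwqwqqwqwqqwqwq → (answer).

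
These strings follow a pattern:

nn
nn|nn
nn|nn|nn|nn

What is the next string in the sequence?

nn|nn|nn|nn|nn|nn|nn|nn

Every step duplicates the string with '|' between the halves.
So the next term is two copies of nn|nn|nn|nn with '|' between the halves.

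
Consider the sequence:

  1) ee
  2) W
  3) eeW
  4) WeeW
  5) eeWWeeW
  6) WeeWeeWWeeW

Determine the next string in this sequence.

From term 3 onward, concatenate the second-to-last term with the last: ee·W = eeW, W·eeW = WeeW, …
So term 7 is eeWWeeW·WeeWeeWWeeW.

eeWWeeWWeeWeeWWeeW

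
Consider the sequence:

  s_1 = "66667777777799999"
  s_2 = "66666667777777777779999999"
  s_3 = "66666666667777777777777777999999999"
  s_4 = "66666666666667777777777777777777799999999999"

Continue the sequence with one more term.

66666666666666667777777777777777777777779999999999999

Term n consists of 3n-2 6's, followed by 4n 7's, followed by 2n+1 9's, where the shown terms are n = 2, 3, 4, 5.
At n = 6 the blocks have lengths 16, 24, 13.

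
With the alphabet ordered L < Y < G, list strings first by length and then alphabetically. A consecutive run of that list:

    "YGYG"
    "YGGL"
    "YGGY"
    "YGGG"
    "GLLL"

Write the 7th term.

GLLG

Stepping forward 2 times from GLLL: GLLL → GLLY, then the target.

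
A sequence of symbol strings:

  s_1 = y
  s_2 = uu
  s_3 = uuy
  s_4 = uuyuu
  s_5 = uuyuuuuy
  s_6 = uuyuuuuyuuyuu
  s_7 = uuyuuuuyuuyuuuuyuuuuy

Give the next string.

uuyuuuuyuuyuuuuyuuuuyuuyuuuuyuuyuu

Each term (from the third on) is the previous term followed by the one before it: term 3 = uu·y = uuy.
Continuing: uuyuuuuyuuyuuuuyuuuuy · uuyuuuuyuuyuu gives term 8.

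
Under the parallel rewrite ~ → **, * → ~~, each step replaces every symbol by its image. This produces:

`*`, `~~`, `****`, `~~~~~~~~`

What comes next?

****************

Apply φ to ~~~~~~~~ symbol by symbol: ~→**, ~→**, ~→**, ~→**, ~→**, ~→**, ~→**, ~→**; joined: ** ** ** ** ** ** ** **.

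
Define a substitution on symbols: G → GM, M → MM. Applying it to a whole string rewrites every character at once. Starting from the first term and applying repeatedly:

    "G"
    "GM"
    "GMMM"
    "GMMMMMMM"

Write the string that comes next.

GMMMMMMMMMMMMMMM

Expanding GMMMMMMM: G→GM, M→MM, M→MM, M→MM, M→MM, M→MM, M→MM, M→MM. Concatenated: GM MM MM MM MM MM MM MM.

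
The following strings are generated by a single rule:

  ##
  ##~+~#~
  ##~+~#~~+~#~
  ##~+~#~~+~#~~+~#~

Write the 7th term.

Each term is the previous one with ~+~#~ appended.
From ##~+~#~~+~#~~+~#~, 3 further steps: ##~+~#~~+~#~~+~#~ → ##~+~#~~+~#~~+~#~~+~#~ → ##~+~#~~+~#~~+~#~~+~#~~+~#~ → (answer).

##~+~#~~+~#~~+~#~~+~#~~+~#~~+~#~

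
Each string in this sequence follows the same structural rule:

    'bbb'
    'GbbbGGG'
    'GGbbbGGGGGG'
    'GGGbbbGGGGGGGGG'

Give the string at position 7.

GGGGGGbbbGGGGGGGGGGGGGGGGGG

s(k+1) = G·s(k)·GGG, so each term gains G as a prefix and GGG as a suffix.
From GGGbbbGGGGGGGGG, 3 further steps: GGGbbbGGGGGGGGG → GGGGbbbGGGGGGGGGGGG → GGGGGbbbGGGGGGGGGGGGGGG → (answer).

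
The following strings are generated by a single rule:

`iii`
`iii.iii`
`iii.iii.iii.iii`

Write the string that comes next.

Every step duplicates the string with '.' between the halves.
So the next term is two copies of iii.iii.iii.iii with '.' between the halves.

iii.iii.iii.iii.iii.iii.iii.iii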